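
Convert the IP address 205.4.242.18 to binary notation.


205 = 11001101
4 = 00000100
242 = 11110010
18 = 00010010
Binary: 11001101.00000100.11110010.00010010


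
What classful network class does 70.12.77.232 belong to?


First octet: 70
Binary: 01000110
0xxxxxxx -> Class A (1-126)
Class A, default mask 255.0.0.0 (/8)


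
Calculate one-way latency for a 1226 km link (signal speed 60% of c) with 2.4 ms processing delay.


Speed = 0.6 * 3e5 km/s = 180000 km/s
Propagation delay = 1226 / 180000 = 0.0068 s = 6.8111 ms
Processing delay = 2.4 ms
Total one-way latency = 9.2111 ms


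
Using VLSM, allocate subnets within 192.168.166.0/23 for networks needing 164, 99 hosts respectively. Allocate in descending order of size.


164 hosts -> /24 (254 usable): 192.168.166.0/24
99 hosts -> /25 (126 usable): 192.168.167.0/25
Allocation: 192.168.166.0/24 (164 hosts, 254 usable); 192.168.167.0/25 (99 hosts, 126 usable)


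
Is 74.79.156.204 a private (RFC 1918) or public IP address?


RFC 1918 private ranges:
  10.0.0.0/8 (10.0.0.0 - 10.255.255.255)
  172.16.0.0/12 (172.16.0.0 - 172.31.255.255)
  192.168.0.0/16 (192.168.0.0 - 192.168.255.255)
Public (not in any RFC 1918 range)


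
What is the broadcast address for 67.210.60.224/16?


Network: 67.210.0.0/16
Host bits = 16
Set all host bits to 1:
Broadcast: 67.210.255.255


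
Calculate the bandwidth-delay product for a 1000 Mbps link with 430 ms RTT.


BDP = bandwidth * RTT
= 1000 Mbps * 430 ms
= 1000 * 1e6 * 430 / 1000 bits
= 430000000 bits
= 53750000 bytes
= 52490.2344 KB
BDP = 430000000 bits (53750000 bytes)


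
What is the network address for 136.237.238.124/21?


IP:   10001000.11101101.11101110.01111100
Mask: 11111111.11111111.11111000.00000000
AND operation:
Net:  10001000.11101101.11101000.00000000
Network: 136.237.232.0/21


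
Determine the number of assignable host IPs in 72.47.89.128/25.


Host bits = 32 - 25 = 7
Total addresses = 2^7 = 128
Usable = total - 2 (network and broadcast)
Usable hosts: 126


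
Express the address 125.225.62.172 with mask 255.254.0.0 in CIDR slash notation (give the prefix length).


Binary: 11111111.11111110.00000000.00000000
Count leading 1s
Prefix: /15


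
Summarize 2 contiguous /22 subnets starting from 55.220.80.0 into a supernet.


Original prefix: /22
Number of subnets: 2 = 2^1
New prefix = 22 - 1 = 21
Supernet: 55.220.80.0/21


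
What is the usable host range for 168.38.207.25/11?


Network: 168.32.0.0
Broadcast: 168.63.255.255
First usable = network + 1
Last usable = broadcast - 1
Range: 168.32.0.1 to 168.63.255.254


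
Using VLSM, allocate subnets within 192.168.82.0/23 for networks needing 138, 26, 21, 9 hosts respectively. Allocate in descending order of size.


138 hosts -> /24 (254 usable): 192.168.82.0/24
26 hosts -> /27 (30 usable): 192.168.83.0/27
21 hosts -> /27 (30 usable): 192.168.83.32/27
9 hosts -> /28 (14 usable): 192.168.83.64/28
Allocation: 192.168.82.0/24 (138 hosts, 254 usable); 192.168.83.0/27 (26 hosts, 30 usable); 192.168.83.32/27 (21 hosts, 30 usable); 192.168.83.64/28 (9 hosts, 14 usable)


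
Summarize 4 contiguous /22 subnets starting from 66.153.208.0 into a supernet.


Original prefix: /22
Number of subnets: 4 = 2^2
New prefix = 22 - 2 = 20
Supernet: 66.153.208.0/20


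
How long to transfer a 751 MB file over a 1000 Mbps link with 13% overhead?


Effective throughput = 1000 * (1 - 13/100) = 870 Mbps
File size in Mb = 751 * 8 = 6008 Mb
Time = 6008 / 870
Time = 6.9057 seconds


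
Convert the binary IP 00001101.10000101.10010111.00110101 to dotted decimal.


00001101 = 13
10000101 = 133
10010111 = 151
00110101 = 53
IP: 13.133.151.53


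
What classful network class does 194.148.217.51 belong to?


First octet: 194
Binary: 11000010
110xxxxx -> Class C (192-223)
Class C, default mask 255.255.255.0 (/24)


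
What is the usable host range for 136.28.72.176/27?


Network: 136.28.72.160
Broadcast: 136.28.72.191
First usable = network + 1
Last usable = broadcast - 1
Range: 136.28.72.161 to 136.28.72.190


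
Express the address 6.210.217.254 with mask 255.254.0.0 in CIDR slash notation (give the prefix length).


Binary: 11111111.11111110.00000000.00000000
Count leading 1s
Prefix: /15


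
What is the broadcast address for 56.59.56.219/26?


Network: 56.59.56.192/26
Host bits = 6
Set all host bits to 1:
Broadcast: 56.59.56.255


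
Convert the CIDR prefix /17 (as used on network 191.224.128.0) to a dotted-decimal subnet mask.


/17 means 17 network bits, 15 host bits
Binary: 11111111111111111000000000000000
Mask: 255.255.128.0


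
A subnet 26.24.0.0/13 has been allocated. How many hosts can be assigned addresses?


Host bits = 32 - 13 = 19
Total addresses = 2^19 = 524288
Usable = total - 2 (network and broadcast)
Usable hosts: 524286


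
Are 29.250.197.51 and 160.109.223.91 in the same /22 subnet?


Mask: 255.255.252.0
29.250.197.51 AND mask = 29.250.196.0
160.109.223.91 AND mask = 160.109.220.0
No, different subnets (29.250.196.0 vs 160.109.220.0)


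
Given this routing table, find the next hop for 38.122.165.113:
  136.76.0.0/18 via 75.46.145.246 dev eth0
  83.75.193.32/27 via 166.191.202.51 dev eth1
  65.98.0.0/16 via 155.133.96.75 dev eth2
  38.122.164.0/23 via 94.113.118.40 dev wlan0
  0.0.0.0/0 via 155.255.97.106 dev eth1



Longest prefix match for 38.122.165.113:
  /18 136.76.0.0: no
  /27 83.75.193.32: no
  /16 65.98.0.0: no
  /23 38.122.164.0: MATCH
  /0 0.0.0.0: MATCH
Selected: next-hop 94.113.118.40 via wlan0 (matched /23)


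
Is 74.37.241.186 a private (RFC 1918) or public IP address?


RFC 1918 private ranges:
  10.0.0.0/8 (10.0.0.0 - 10.255.255.255)
  172.16.0.0/12 (172.16.0.0 - 172.31.255.255)
  192.168.0.0/16 (192.168.0.0 - 192.168.255.255)
Public (not in any RFC 1918 range)


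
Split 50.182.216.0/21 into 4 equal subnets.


New prefix = 21 + 2 = 23
Each subnet has 512 addresses
  50.182.216.0/23
  50.182.218.0/23
  50.182.220.0/23
  50.182.222.0/23
Subnets: 50.182.216.0/23, 50.182.218.0/23, 50.182.220.0/23, 50.182.222.0/23


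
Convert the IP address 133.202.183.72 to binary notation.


133 = 10000101
202 = 11001010
183 = 10110111
72 = 01001000
Binary: 10000101.11001010.10110111.01001000


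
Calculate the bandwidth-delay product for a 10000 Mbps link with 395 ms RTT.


BDP = bandwidth * RTT
= 10000 Mbps * 395 ms
= 10000 * 1e6 * 395 / 1000 bits
= 3950000000 bits
= 493750000 bytes
= 482177.7344 KB
BDP = 3950000000 bits (493750000 bytes)


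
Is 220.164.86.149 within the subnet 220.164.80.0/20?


Subnet network: 220.164.80.0
Test IP AND mask: 220.164.80.0
Yes, 220.164.86.149 is in 220.164.80.0/20


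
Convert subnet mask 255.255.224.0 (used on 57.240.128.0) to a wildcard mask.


Subnet mask: 255.255.224.0
Wildcard = 255.255.255.255 - subnet mask
255 - 255 = 0
255 - 255 = 0
255 - 224 = 31
255 - 0 = 255
Wildcard: 0.0.31.255


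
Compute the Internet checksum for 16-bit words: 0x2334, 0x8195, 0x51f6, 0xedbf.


Sum all words (with carry folding):
+ 0x2334 = 0x2334
+ 0x8195 = 0xa4c9
+ 0x51f6 = 0xf6bf
+ 0xedbf = 0xe47f
One's complement: ~0xe47f
Checksum = 0x1b80


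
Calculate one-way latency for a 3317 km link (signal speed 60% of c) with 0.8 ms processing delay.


Speed = 0.6 * 3e5 km/s = 180000 km/s
Propagation delay = 3317 / 180000 = 0.0184 s = 18.4278 ms
Processing delay = 0.8 ms
Total one-way latency = 19.2278 ms


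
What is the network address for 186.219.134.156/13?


IP:   10111010.11011011.10000110.10011100
Mask: 11111111.11111000.00000000.00000000
AND operation:
Net:  10111010.11011000.00000000.00000000
Network: 186.216.0.0/13


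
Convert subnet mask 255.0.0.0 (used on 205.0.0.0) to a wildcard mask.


Subnet mask: 255.0.0.0
Wildcard = 255.255.255.255 - subnet mask
255 - 255 = 0
255 - 0 = 255
255 - 0 = 255
255 - 0 = 255
Wildcard: 0.255.255.255


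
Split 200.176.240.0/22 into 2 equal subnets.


New prefix = 22 + 1 = 23
Each subnet has 512 addresses
  200.176.240.0/23
  200.176.242.0/23
Subnets: 200.176.240.0/23, 200.176.242.0/23


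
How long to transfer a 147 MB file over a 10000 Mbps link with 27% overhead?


Effective throughput = 10000 * (1 - 27/100) = 7300 Mbps
File size in Mb = 147 * 8 = 1176 Mb
Time = 1176 / 7300
Time = 0.1611 seconds


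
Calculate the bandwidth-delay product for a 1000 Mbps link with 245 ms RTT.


BDP = bandwidth * RTT
= 1000 Mbps * 245 ms
= 1000 * 1e6 * 245 / 1000 bits
= 245000000 bits
= 30625000 bytes
= 29907.2266 KB
BDP = 245000000 bits (30625000 bytes)


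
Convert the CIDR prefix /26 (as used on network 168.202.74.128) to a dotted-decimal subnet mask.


/26 means 26 network bits, 6 host bits
Binary: 11111111111111111111111111000000
Mask: 255.255.255.192


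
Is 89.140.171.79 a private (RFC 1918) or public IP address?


RFC 1918 private ranges:
  10.0.0.0/8 (10.0.0.0 - 10.255.255.255)
  172.16.0.0/12 (172.16.0.0 - 172.31.255.255)
  192.168.0.0/16 (192.168.0.0 - 192.168.255.255)
Public (not in any RFC 1918 range)


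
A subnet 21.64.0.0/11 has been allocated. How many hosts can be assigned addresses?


Host bits = 32 - 11 = 21
Total addresses = 2^21 = 2097152
Usable = total - 2 (network and broadcast)
Usable hosts: 2097150


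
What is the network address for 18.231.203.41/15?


IP:   00010010.11100111.11001011.00101001
Mask: 11111111.11111110.00000000.00000000
AND operation:
Net:  00010010.11100110.00000000.00000000
Network: 18.230.0.0/15


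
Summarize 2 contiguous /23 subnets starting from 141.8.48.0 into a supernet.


Original prefix: /23
Number of subnets: 2 = 2^1
New prefix = 23 - 1 = 22
Supernet: 141.8.48.0/22


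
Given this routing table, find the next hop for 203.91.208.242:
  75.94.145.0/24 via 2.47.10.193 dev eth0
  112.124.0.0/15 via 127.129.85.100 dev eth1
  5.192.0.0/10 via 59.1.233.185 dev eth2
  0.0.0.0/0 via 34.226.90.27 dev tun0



Longest prefix match for 203.91.208.242:
  /24 75.94.145.0: no
  /15 112.124.0.0: no
  /10 5.192.0.0: no
  /0 0.0.0.0: MATCH
Selected: next-hop 34.226.90.27 via tun0 (matched /0)


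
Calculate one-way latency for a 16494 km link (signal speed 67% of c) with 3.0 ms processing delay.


Speed = 0.67 * 3e5 km/s = 201000 km/s
Propagation delay = 16494 / 201000 = 0.0821 s = 82.0597 ms
Processing delay = 3.0 ms
Total one-way latency = 85.0597 ms


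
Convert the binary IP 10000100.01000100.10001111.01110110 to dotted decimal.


10000100 = 132
01000100 = 68
10001111 = 143
01110110 = 118
IP: 132.68.143.118


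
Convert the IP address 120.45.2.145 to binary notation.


120 = 01111000
45 = 00101101
2 = 00000010
145 = 10010001
Binary: 01111000.00101101.00000010.10010001


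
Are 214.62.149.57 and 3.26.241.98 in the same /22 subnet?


Mask: 255.255.252.0
214.62.149.57 AND mask = 214.62.148.0
3.26.241.98 AND mask = 3.26.240.0
No, different subnets (214.62.148.0 vs 3.26.240.0)


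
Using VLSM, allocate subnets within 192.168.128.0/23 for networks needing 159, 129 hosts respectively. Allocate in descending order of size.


159 hosts -> /24 (254 usable): 192.168.128.0/24
129 hosts -> /24 (254 usable): 192.168.129.0/24
Allocation: 192.168.128.0/24 (159 hosts, 254 usable); 192.168.129.0/24 (129 hosts, 254 usable)


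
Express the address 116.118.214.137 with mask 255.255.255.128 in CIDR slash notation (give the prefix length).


Binary: 11111111.11111111.11111111.10000000
Count leading 1s
Prefix: /25


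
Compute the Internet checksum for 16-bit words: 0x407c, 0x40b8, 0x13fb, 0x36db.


Sum all words (with carry folding):
+ 0x407c = 0x407c
+ 0x40b8 = 0x8134
+ 0x13fb = 0x952f
+ 0x36db = 0xcc0a
One's complement: ~0xcc0a
Checksum = 0x33f5


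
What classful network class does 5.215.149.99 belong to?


First octet: 5
Binary: 00000101
0xxxxxxx -> Class A (1-126)
Class A, default mask 255.0.0.0 (/8)


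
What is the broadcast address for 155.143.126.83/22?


Network: 155.143.124.0/22
Host bits = 10
Set all host bits to 1:
Broadcast: 155.143.127.255


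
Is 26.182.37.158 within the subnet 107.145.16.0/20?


Subnet network: 107.145.16.0
Test IP AND mask: 26.182.32.0
No, 26.182.37.158 is not in 107.145.16.0/20


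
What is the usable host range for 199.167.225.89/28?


Network: 199.167.225.80
Broadcast: 199.167.225.95
First usable = network + 1
Last usable = broadcast - 1
Range: 199.167.225.81 to 199.167.225.94


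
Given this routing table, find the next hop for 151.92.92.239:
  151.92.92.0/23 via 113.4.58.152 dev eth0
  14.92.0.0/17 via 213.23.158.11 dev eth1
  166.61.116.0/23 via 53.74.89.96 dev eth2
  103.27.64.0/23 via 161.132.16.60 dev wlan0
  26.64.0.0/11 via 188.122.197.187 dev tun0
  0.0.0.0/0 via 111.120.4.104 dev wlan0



Longest prefix match for 151.92.92.239:
  /23 151.92.92.0: MATCH
  /17 14.92.0.0: no
  /23 166.61.116.0: no
  /23 103.27.64.0: no
  /11 26.64.0.0: no
  /0 0.0.0.0: MATCH
Selected: next-hop 113.4.58.152 via eth0 (matched /23)


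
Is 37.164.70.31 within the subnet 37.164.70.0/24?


Subnet network: 37.164.70.0
Test IP AND mask: 37.164.70.0
Yes, 37.164.70.31 is in 37.164.70.0/24


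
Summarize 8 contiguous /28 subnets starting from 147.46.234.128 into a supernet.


Original prefix: /28
Number of subnets: 8 = 2^3
New prefix = 28 - 3 = 25
Supernet: 147.46.234.128/25


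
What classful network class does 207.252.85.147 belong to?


First octet: 207
Binary: 11001111
110xxxxx -> Class C (192-223)
Class C, default mask 255.255.255.0 (/24)


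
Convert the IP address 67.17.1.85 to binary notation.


67 = 01000011
17 = 00010001
1 = 00000001
85 = 01010101
Binary: 01000011.00010001.00000001.01010101


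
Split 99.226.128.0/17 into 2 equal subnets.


New prefix = 17 + 1 = 18
Each subnet has 16384 addresses
  99.226.128.0/18
  99.226.192.0/18
Subnets: 99.226.128.0/18, 99.226.192.0/18


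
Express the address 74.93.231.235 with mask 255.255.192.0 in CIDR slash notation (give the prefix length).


Binary: 11111111.11111111.11000000.00000000
Count leading 1s
Prefix: /18


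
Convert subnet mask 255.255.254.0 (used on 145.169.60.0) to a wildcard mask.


Subnet mask: 255.255.254.0
Wildcard = 255.255.255.255 - subnet mask
255 - 255 = 0
255 - 255 = 0
255 - 254 = 1
255 - 0 = 255
Wildcard: 0.0.1.255


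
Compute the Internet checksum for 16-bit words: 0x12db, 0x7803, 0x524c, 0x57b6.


Sum all words (with carry folding):
+ 0x12db = 0x12db
+ 0x7803 = 0x8ade
+ 0x524c = 0xdd2a
+ 0x57b6 = 0x34e1
One's complement: ~0x34e1
Checksum = 0xcb1e


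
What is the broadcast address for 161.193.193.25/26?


Network: 161.193.193.0/26
Host bits = 6
Set all host bits to 1:
Broadcast: 161.193.193.63


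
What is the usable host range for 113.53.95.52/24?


Network: 113.53.95.0
Broadcast: 113.53.95.255
First usable = network + 1
Last usable = broadcast - 1
Range: 113.53.95.1 to 113.53.95.254


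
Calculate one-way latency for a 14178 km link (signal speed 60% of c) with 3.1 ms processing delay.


Speed = 0.6 * 3e5 km/s = 180000 km/s
Propagation delay = 14178 / 180000 = 0.0788 s = 78.7667 ms
Processing delay = 3.1 ms
Total one-way latency = 81.8667 ms


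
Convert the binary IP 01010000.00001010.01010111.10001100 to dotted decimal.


01010000 = 80
00001010 = 10
01010111 = 87
10001100 = 140
IP: 80.10.87.140


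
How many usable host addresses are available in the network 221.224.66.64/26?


Host bits = 32 - 26 = 6
Total addresses = 2^6 = 64
Usable = total - 2 (network and broadcast)
Usable hosts: 62


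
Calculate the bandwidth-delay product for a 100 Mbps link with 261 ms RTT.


BDP = bandwidth * RTT
= 100 Mbps * 261 ms
= 100 * 1e6 * 261 / 1000 bits
= 26100000 bits
= 3262500 bytes
= 3186.0352 KB
BDP = 26100000 bits (3262500 bytes)


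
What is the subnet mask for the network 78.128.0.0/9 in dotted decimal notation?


/9 means 9 network bits, 23 host bits
Binary: 11111111100000000000000000000000
Mask: 255.128.0.0


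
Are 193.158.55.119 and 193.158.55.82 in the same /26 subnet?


Mask: 255.255.255.192
193.158.55.119 AND mask = 193.158.55.64
193.158.55.82 AND mask = 193.158.55.64
Yes, same subnet (193.158.55.64)


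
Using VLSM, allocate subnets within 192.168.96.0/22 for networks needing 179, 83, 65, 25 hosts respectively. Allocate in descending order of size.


179 hosts -> /24 (254 usable): 192.168.96.0/24
83 hosts -> /25 (126 usable): 192.168.97.0/25
65 hosts -> /25 (126 usable): 192.168.97.128/25
25 hosts -> /27 (30 usable): 192.168.98.0/27
Allocation: 192.168.96.0/24 (179 hosts, 254 usable); 192.168.97.0/25 (83 hosts, 126 usable); 192.168.97.128/25 (65 hosts, 126 usable); 192.168.98.0/27 (25 hosts, 30 usable)


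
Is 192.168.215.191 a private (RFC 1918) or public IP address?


RFC 1918 private ranges:
  10.0.0.0/8 (10.0.0.0 - 10.255.255.255)
  172.16.0.0/12 (172.16.0.0 - 172.31.255.255)
  192.168.0.0/16 (192.168.0.0 - 192.168.255.255)
Private (in 192.168.0.0/16)


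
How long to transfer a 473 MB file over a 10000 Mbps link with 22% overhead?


Effective throughput = 10000 * (1 - 22/100) = 7800 Mbps
File size in Mb = 473 * 8 = 3784 Mb
Time = 3784 / 7800
Time = 0.4851 seconds


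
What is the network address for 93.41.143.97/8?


IP:   01011101.00101001.10001111.01100001
Mask: 11111111.00000000.00000000.00000000
AND operation:
Net:  01011101.00000000.00000000.00000000
Network: 93.0.0.0/8


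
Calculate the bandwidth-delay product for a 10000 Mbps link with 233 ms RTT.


BDP = bandwidth * RTT
= 10000 Mbps * 233 ms
= 10000 * 1e6 * 233 / 1000 bits
= 2330000000 bits
= 291250000 bytes
= 284423.8281 KB
BDP = 2330000000 bits (291250000 bytes)


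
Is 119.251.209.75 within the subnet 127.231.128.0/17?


Subnet network: 127.231.128.0
Test IP AND mask: 119.251.128.0
No, 119.251.209.75 is not in 127.231.128.0/17


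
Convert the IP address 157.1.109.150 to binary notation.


157 = 10011101
1 = 00000001
109 = 01101101
150 = 10010110
Binary: 10011101.00000001.01101101.10010110


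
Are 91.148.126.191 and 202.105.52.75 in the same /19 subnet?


Mask: 255.255.224.0
91.148.126.191 AND mask = 91.148.96.0
202.105.52.75 AND mask = 202.105.32.0
No, different subnets (91.148.96.0 vs 202.105.32.0)


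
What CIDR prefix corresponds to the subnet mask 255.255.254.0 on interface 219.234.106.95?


Binary: 11111111.11111111.11111110.00000000
Count leading 1s
Prefix: /23


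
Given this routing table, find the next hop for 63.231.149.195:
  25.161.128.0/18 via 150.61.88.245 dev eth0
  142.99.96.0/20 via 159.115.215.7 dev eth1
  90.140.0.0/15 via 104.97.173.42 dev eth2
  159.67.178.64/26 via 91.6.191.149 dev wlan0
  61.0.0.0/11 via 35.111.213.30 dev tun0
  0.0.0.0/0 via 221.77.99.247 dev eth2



Longest prefix match for 63.231.149.195:
  /18 25.161.128.0: no
  /20 142.99.96.0: no
  /15 90.140.0.0: no
  /26 159.67.178.64: no
  /11 61.0.0.0: no
  /0 0.0.0.0: MATCH
Selected: next-hop 221.77.99.247 via eth2 (matched /0)


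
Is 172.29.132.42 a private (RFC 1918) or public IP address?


RFC 1918 private ranges:
  10.0.0.0/8 (10.0.0.0 - 10.255.255.255)
  172.16.0.0/12 (172.16.0.0 - 172.31.255.255)
  192.168.0.0/16 (192.168.0.0 - 192.168.255.255)
Private (in 172.16.0.0/12)


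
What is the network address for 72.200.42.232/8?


IP:   01001000.11001000.00101010.11101000
Mask: 11111111.00000000.00000000.00000000
AND operation:
Net:  01001000.00000000.00000000.00000000
Network: 72.0.0.0/8


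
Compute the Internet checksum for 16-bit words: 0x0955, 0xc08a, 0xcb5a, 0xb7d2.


Sum all words (with carry folding):
+ 0x0955 = 0x0955
+ 0xc08a = 0xc9df
+ 0xcb5a = 0x953a
+ 0xb7d2 = 0x4d0d
One's complement: ~0x4d0d
Checksum = 0xb2f2


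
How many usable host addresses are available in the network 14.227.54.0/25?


Host bits = 32 - 25 = 7
Total addresses = 2^7 = 128
Usable = total - 2 (network and broadcast)
Usable hosts: 126


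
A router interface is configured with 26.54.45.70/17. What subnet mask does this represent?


/17 means 17 network bits, 15 host bits
Binary: 11111111111111111000000000000000
Mask: 255.255.128.0


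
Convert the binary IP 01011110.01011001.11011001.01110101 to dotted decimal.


01011110 = 94
01011001 = 89
11011001 = 217
01110101 = 117
IP: 94.89.217.117


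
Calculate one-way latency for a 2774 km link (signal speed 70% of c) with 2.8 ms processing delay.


Speed = 0.7 * 3e5 km/s = 210000 km/s
Propagation delay = 2774 / 210000 = 0.0132 s = 13.2095 ms
Processing delay = 2.8 ms
Total one-way latency = 16.0095 ms


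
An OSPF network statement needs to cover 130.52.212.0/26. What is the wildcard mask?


Subnet mask: 255.255.255.192
Wildcard = 255.255.255.255 - subnet mask
255 - 255 = 0
255 - 255 = 0
255 - 255 = 0
255 - 192 = 63
Wildcard: 0.0.0.63


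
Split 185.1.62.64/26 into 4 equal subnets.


New prefix = 26 + 2 = 28
Each subnet has 16 addresses
  185.1.62.64/28
  185.1.62.80/28
  185.1.62.96/28
  185.1.62.112/28
Subnets: 185.1.62.64/28, 185.1.62.80/28, 185.1.62.96/28, 185.1.62.112/28


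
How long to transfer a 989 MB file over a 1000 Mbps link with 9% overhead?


Effective throughput = 1000 * (1 - 9/100) = 910 Mbps
File size in Mb = 989 * 8 = 7912 Mb
Time = 7912 / 910
Time = 8.6945 seconds


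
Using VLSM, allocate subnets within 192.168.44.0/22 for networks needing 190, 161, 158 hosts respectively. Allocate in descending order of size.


190 hosts -> /24 (254 usable): 192.168.44.0/24
161 hosts -> /24 (254 usable): 192.168.45.0/24
158 hosts -> /24 (254 usable): 192.168.46.0/24
Allocation: 192.168.44.0/24 (190 hosts, 254 usable); 192.168.45.0/24 (161 hosts, 254 usable); 192.168.46.0/24 (158 hosts, 254 usable)


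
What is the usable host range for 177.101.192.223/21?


Network: 177.101.192.0
Broadcast: 177.101.199.255
First usable = network + 1
Last usable = broadcast - 1
Range: 177.101.192.1 to 177.101.199.254


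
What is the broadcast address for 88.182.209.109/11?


Network: 88.160.0.0/11
Host bits = 21
Set all host bits to 1:
Broadcast: 88.191.255.255


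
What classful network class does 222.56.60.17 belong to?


First octet: 222
Binary: 11011110
110xxxxx -> Class C (192-223)
Class C, default mask 255.255.255.0 (/24)


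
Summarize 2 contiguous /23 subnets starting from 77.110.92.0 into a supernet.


Original prefix: /23
Number of subnets: 2 = 2^1
New prefix = 23 - 1 = 22
Supernet: 77.110.92.0/22


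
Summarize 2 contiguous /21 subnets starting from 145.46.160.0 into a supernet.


Original prefix: /21
Number of subnets: 2 = 2^1
New prefix = 21 - 1 = 20
Supernet: 145.46.160.0/20


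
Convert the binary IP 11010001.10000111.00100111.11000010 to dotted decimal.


11010001 = 209
10000111 = 135
00100111 = 39
11000010 = 194
IP: 209.135.39.194


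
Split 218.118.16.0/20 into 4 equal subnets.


New prefix = 20 + 2 = 22
Each subnet has 1024 addresses
  218.118.16.0/22
  218.118.20.0/22
  218.118.24.0/22
  218.118.28.0/22
Subnets: 218.118.16.0/22, 218.118.20.0/22, 218.118.24.0/22, 218.118.28.0/22


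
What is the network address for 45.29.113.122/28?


IP:   00101101.00011101.01110001.01111010
Mask: 11111111.11111111.11111111.11110000
AND operation:
Net:  00101101.00011101.01110001.01110000
Network: 45.29.113.112/28


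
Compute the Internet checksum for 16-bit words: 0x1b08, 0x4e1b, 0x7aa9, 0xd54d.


Sum all words (with carry folding):
+ 0x1b08 = 0x1b08
+ 0x4e1b = 0x6923
+ 0x7aa9 = 0xe3cc
+ 0xd54d = 0xb91a
One's complement: ~0xb91a
Checksum = 0x46e5


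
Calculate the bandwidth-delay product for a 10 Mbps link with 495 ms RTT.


BDP = bandwidth * RTT
= 10 Mbps * 495 ms
= 10 * 1e6 * 495 / 1000 bits
= 4950000 bits
= 618750 bytes
= 604.248 KB
BDP = 4950000 bits (618750 bytes)


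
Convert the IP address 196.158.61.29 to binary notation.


196 = 11000100
158 = 10011110
61 = 00111101
29 = 00011101
Binary: 11000100.10011110.00111101.00011101


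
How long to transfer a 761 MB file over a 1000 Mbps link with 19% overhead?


Effective throughput = 1000 * (1 - 19/100) = 810 Mbps
File size in Mb = 761 * 8 = 6088 Mb
Time = 6088 / 810
Time = 7.516 seconds


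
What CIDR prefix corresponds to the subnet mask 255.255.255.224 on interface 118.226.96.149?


Binary: 11111111.11111111.11111111.11100000
Count leading 1s
Prefix: /27


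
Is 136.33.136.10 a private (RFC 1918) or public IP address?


RFC 1918 private ranges:
  10.0.0.0/8 (10.0.0.0 - 10.255.255.255)
  172.16.0.0/12 (172.16.0.0 - 172.31.255.255)
  192.168.0.0/16 (192.168.0.0 - 192.168.255.255)
Public (not in any RFC 1918 range)


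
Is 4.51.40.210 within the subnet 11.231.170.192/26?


Subnet network: 11.231.170.192
Test IP AND mask: 4.51.40.192
No, 4.51.40.210 is not in 11.231.170.192/26


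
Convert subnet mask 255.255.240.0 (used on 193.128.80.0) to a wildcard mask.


Subnet mask: 255.255.240.0
Wildcard = 255.255.255.255 - subnet mask
255 - 255 = 0
255 - 255 = 0
255 - 240 = 15
255 - 0 = 255
Wildcard: 0.0.15.255


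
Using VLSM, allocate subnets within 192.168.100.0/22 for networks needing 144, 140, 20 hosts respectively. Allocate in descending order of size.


144 hosts -> /24 (254 usable): 192.168.100.0/24
140 hosts -> /24 (254 usable): 192.168.101.0/24
20 hosts -> /27 (30 usable): 192.168.102.0/27
Allocation: 192.168.100.0/24 (144 hosts, 254 usable); 192.168.101.0/24 (140 hosts, 254 usable); 192.168.102.0/27 (20 hosts, 30 usable)


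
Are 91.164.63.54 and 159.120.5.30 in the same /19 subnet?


Mask: 255.255.224.0
91.164.63.54 AND mask = 91.164.32.0
159.120.5.30 AND mask = 159.120.0.0
No, different subnets (91.164.32.0 vs 159.120.0.0)


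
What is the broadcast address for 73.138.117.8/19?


Network: 73.138.96.0/19
Host bits = 13
Set all host bits to 1:
Broadcast: 73.138.127.255


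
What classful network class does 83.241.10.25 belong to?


First octet: 83
Binary: 01010011
0xxxxxxx -> Class A (1-126)
Class A, default mask 255.0.0.0 (/8)


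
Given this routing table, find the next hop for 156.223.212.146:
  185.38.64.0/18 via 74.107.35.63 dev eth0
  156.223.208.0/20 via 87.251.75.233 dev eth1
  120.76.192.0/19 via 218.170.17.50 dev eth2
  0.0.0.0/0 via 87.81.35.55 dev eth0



Longest prefix match for 156.223.212.146:
  /18 185.38.64.0: no
  /20 156.223.208.0: MATCH
  /19 120.76.192.0: no
  /0 0.0.0.0: MATCH
Selected: next-hop 87.251.75.233 via eth1 (matched /20)


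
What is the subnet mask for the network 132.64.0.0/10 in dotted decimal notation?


/10 means 10 network bits, 22 host bits
Binary: 11111111110000000000000000000000
Mask: 255.192.0.0


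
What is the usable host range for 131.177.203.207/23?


Network: 131.177.202.0
Broadcast: 131.177.203.255
First usable = network + 1
Last usable = broadcast - 1
Range: 131.177.202.1 to 131.177.203.254


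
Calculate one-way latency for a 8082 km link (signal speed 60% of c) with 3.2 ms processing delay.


Speed = 0.6 * 3e5 km/s = 180000 km/s
Propagation delay = 8082 / 180000 = 0.0449 s = 44.9 ms
Processing delay = 3.2 ms
Total one-way latency = 48.1 ms


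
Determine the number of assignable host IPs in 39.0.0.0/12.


Host bits = 32 - 12 = 20
Total addresses = 2^20 = 1048576
Usable = total - 2 (network and broadcast)
Usable hosts: 1048574


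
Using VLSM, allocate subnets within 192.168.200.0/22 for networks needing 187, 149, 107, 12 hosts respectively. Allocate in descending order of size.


187 hosts -> /24 (254 usable): 192.168.200.0/24
149 hosts -> /24 (254 usable): 192.168.201.0/24
107 hosts -> /25 (126 usable): 192.168.202.0/25
12 hosts -> /28 (14 usable): 192.168.202.128/28
Allocation: 192.168.200.0/24 (187 hosts, 254 usable); 192.168.201.0/24 (149 hosts, 254 usable); 192.168.202.0/25 (107 hosts, 126 usable); 192.168.202.128/28 (12 hosts, 14 usable)


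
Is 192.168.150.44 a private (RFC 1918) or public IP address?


RFC 1918 private ranges:
  10.0.0.0/8 (10.0.0.0 - 10.255.255.255)
  172.16.0.0/12 (172.16.0.0 - 172.31.255.255)
  192.168.0.0/16 (192.168.0.0 - 192.168.255.255)
Private (in 192.168.0.0/16)


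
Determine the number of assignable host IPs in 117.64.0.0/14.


Host bits = 32 - 14 = 18
Total addresses = 2^18 = 262144
Usable = total - 2 (network and broadcast)
Usable hosts: 262142


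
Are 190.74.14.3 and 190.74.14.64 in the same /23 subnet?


Mask: 255.255.254.0
190.74.14.3 AND mask = 190.74.14.0
190.74.14.64 AND mask = 190.74.14.0
Yes, same subnet (190.74.14.0)


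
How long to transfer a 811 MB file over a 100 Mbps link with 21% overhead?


Effective throughput = 100 * (1 - 21/100) = 79 Mbps
File size in Mb = 811 * 8 = 6488 Mb
Time = 6488 / 79
Time = 82.1266 seconds


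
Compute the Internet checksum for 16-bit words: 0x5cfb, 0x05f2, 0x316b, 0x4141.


Sum all words (with carry folding):
+ 0x5cfb = 0x5cfb
+ 0x05f2 = 0x62ed
+ 0x316b = 0x9458
+ 0x4141 = 0xd599
One's complement: ~0xd599
Checksum = 0x2a66


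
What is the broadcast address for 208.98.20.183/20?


Network: 208.98.16.0/20
Host bits = 12
Set all host bits to 1:
Broadcast: 208.98.31.255


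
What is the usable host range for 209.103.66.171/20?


Network: 209.103.64.0
Broadcast: 209.103.79.255
First usable = network + 1
Last usable = broadcast - 1
Range: 209.103.64.1 to 209.103.79.254


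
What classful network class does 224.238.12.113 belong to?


First octet: 224
Binary: 11100000
1110xxxx -> Class D (224-239)
Class D (multicast), default mask N/A


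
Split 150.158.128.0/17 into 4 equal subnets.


New prefix = 17 + 2 = 19
Each subnet has 8192 addresses
  150.158.128.0/19
  150.158.160.0/19
  150.158.192.0/19
  150.158.224.0/19
Subnets: 150.158.128.0/19, 150.158.160.0/19, 150.158.192.0/19, 150.158.224.0/19


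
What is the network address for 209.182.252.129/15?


IP:   11010001.10110110.11111100.10000001
Mask: 11111111.11111110.00000000.00000000
AND operation:
Net:  11010001.10110110.00000000.00000000
Network: 209.182.0.0/15


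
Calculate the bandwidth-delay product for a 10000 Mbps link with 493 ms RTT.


BDP = bandwidth * RTT
= 10000 Mbps * 493 ms
= 10000 * 1e6 * 493 / 1000 bits
= 4930000000 bits
= 616250000 bytes
= 601806.6406 KB
BDP = 4930000000 bits (616250000 bytes)


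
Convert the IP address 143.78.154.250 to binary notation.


143 = 10001111
78 = 01001110
154 = 10011010
250 = 11111010
Binary: 10001111.01001110.10011010.11111010


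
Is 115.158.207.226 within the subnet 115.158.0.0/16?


Subnet network: 115.158.0.0
Test IP AND mask: 115.158.0.0
Yes, 115.158.207.226 is in 115.158.0.0/16


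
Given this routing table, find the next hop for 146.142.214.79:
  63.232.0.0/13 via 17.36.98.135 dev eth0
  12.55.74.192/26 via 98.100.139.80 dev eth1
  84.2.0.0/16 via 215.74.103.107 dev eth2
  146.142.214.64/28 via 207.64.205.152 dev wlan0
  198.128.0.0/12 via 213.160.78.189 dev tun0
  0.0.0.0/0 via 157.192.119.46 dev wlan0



Longest prefix match for 146.142.214.79:
  /13 63.232.0.0: no
  /26 12.55.74.192: no
  /16 84.2.0.0: no
  /28 146.142.214.64: MATCH
  /12 198.128.0.0: no
  /0 0.0.0.0: MATCH
Selected: next-hop 207.64.205.152 via wlan0 (matched /28)


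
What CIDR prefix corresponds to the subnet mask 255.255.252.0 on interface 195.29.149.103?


Binary: 11111111.11111111.11111100.00000000
Count leading 1s
Prefix: /22


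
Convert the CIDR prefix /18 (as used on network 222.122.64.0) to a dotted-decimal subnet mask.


/18 means 18 network bits, 14 host bits
Binary: 11111111111111111100000000000000
Mask: 255.255.192.0


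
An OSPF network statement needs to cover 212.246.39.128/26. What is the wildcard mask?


Subnet mask: 255.255.255.192
Wildcard = 255.255.255.255 - subnet mask
255 - 255 = 0
255 - 255 = 0
255 - 255 = 0
255 - 192 = 63
Wildcard: 0.0.0.63


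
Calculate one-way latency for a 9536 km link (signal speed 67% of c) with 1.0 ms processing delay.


Speed = 0.67 * 3e5 km/s = 201000 km/s
Propagation delay = 9536 / 201000 = 0.0474 s = 47.4428 ms
Processing delay = 1.0 ms
Total one-way latency = 48.4428 ms


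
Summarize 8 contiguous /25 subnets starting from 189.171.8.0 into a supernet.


Original prefix: /25
Number of subnets: 8 = 2^3
New prefix = 25 - 3 = 22
Supernet: 189.171.8.0/22


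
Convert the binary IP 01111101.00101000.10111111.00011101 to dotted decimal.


01111101 = 125
00101000 = 40
10111111 = 191
00011101 = 29
IP: 125.40.191.29


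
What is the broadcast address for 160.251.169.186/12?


Network: 160.240.0.0/12
Host bits = 20
Set all host bits to 1:
Broadcast: 160.255.255.255


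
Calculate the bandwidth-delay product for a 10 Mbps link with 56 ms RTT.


BDP = bandwidth * RTT
= 10 Mbps * 56 ms
= 10 * 1e6 * 56 / 1000 bits
= 560000 bits
= 70000 bytes
= 68.3594 KB
BDP = 560000 bits (70000 bytes)


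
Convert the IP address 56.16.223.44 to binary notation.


56 = 00111000
16 = 00010000
223 = 11011111
44 = 00101100
Binary: 00111000.00010000.11011111.00101100


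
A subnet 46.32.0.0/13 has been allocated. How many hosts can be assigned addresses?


Host bits = 32 - 13 = 19
Total addresses = 2^19 = 524288
Usable = total - 2 (network and broadcast)
Usable hosts: 524286


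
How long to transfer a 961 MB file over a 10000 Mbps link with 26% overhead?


Effective throughput = 10000 * (1 - 26/100) = 7400 Mbps
File size in Mb = 961 * 8 = 7688 Mb
Time = 7688 / 7400
Time = 1.0389 seconds


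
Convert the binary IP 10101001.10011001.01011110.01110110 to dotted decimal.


10101001 = 169
10011001 = 153
01011110 = 94
01110110 = 118
IP: 169.153.94.118


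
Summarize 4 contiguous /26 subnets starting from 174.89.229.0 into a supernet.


Original prefix: /26
Number of subnets: 4 = 2^2
New prefix = 26 - 2 = 24
Supernet: 174.89.229.0/24


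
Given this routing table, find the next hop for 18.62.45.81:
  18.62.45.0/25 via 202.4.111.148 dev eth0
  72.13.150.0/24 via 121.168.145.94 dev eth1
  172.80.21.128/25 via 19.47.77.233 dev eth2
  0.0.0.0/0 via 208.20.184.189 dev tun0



Longest prefix match for 18.62.45.81:
  /25 18.62.45.0: MATCH
  /24 72.13.150.0: no
  /25 172.80.21.128: no
  /0 0.0.0.0: MATCH
Selected: next-hop 202.4.111.148 via eth0 (matched /25)


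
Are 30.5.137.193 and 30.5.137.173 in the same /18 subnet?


Mask: 255.255.192.0
30.5.137.193 AND mask = 30.5.128.0
30.5.137.173 AND mask = 30.5.128.0
Yes, same subnet (30.5.128.0)


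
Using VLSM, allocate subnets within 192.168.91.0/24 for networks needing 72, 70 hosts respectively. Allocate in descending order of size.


72 hosts -> /25 (126 usable): 192.168.91.0/25
70 hosts -> /25 (126 usable): 192.168.91.128/25
Allocation: 192.168.91.0/25 (72 hosts, 126 usable); 192.168.91.128/25 (70 hosts, 126 usable)


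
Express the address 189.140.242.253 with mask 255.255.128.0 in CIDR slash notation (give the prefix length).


Binary: 11111111.11111111.10000000.00000000
Count leading 1s
Prefix: /17


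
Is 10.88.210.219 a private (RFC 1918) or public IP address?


RFC 1918 private ranges:
  10.0.0.0/8 (10.0.0.0 - 10.255.255.255)
  172.16.0.0/12 (172.16.0.0 - 172.31.255.255)
  192.168.0.0/16 (192.168.0.0 - 192.168.255.255)
Private (in 10.0.0.0/8)


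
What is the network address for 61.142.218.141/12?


IP:   00111101.10001110.11011010.10001101
Mask: 11111111.11110000.00000000.00000000
AND operation:
Net:  00111101.10000000.00000000.00000000
Network: 61.128.0.0/12


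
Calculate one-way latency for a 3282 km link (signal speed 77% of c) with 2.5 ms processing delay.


Speed = 0.77 * 3e5 km/s = 231000 km/s
Propagation delay = 3282 / 231000 = 0.0142 s = 14.2078 ms
Processing delay = 2.5 ms
Total one-way latency = 16.7078 ms


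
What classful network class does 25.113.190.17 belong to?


First octet: 25
Binary: 00011001
0xxxxxxx -> Class A (1-126)
Class A, default mask 255.0.0.0 (/8)


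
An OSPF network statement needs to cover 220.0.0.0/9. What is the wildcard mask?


Subnet mask: 255.128.0.0
Wildcard = 255.255.255.255 - subnet mask
255 - 255 = 0
255 - 128 = 127
255 - 0 = 255
255 - 0 = 255
Wildcard: 0.127.255.255


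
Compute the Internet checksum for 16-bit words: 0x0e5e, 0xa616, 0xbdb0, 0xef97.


Sum all words (with carry folding):
+ 0x0e5e = 0x0e5e
+ 0xa616 = 0xb474
+ 0xbdb0 = 0x7225
+ 0xef97 = 0x61bd
One's complement: ~0x61bd
Checksum = 0x9e42


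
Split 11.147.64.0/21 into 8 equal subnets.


New prefix = 21 + 3 = 24
Each subnet has 256 addresses
  11.147.64.0/24
  11.147.65.0/24
  11.147.66.0/24
  11.147.67.0/24
  11.147.68.0/24
  11.147.69.0/24
  11.147.70.0/24
  11.147.71.0/24
Subnets: 11.147.64.0/24, 11.147.65.0/24, 11.147.66.0/24, 11.147.67.0/24, 11.147.68.0/24, 11.147.69.0/24, 11.147.70.0/24, 11.147.71.0/24


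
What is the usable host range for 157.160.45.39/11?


Network: 157.160.0.0
Broadcast: 157.191.255.255
First usable = network + 1
Last usable = broadcast - 1
Range: 157.160.0.1 to 157.191.255.254


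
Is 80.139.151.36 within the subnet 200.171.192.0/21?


Subnet network: 200.171.192.0
Test IP AND mask: 80.139.144.0
No, 80.139.151.36 is not in 200.171.192.0/21


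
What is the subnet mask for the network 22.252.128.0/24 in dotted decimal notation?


/24 means 24 network bits, 8 host bits
Binary: 11111111111111111111111100000000
Mask: 255.255.255.0


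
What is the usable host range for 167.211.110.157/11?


Network: 167.192.0.0
Broadcast: 167.223.255.255
First usable = network + 1
Last usable = broadcast - 1
Range: 167.192.0.1 to 167.223.255.254


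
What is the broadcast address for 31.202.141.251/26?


Network: 31.202.141.192/26
Host bits = 6
Set all host bits to 1:
Broadcast: 31.202.141.255


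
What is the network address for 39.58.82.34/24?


IP:   00100111.00111010.01010010.00100010
Mask: 11111111.11111111.11111111.00000000
AND operation:
Net:  00100111.00111010.01010010.00000000
Network: 39.58.82.0/24


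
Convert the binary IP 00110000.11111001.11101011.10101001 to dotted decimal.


00110000 = 48
11111001 = 249
11101011 = 235
10101001 = 169
IP: 48.249.235.169


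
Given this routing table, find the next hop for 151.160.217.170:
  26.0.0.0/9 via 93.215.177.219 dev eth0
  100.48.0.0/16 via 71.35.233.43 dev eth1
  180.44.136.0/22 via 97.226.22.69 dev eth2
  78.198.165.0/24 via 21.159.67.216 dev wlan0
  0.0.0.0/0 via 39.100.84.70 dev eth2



Longest prefix match for 151.160.217.170:
  /9 26.0.0.0: no
  /16 100.48.0.0: no
  /22 180.44.136.0: no
  /24 78.198.165.0: no
  /0 0.0.0.0: MATCH
Selected: next-hop 39.100.84.70 via eth2 (matched /0)


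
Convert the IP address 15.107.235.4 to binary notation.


15 = 00001111
107 = 01101011
235 = 11101011
4 = 00000100
Binary: 00001111.01101011.11101011.00000100


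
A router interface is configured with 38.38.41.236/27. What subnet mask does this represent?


/27 means 27 network bits, 5 host bits
Binary: 11111111111111111111111111100000
Mask: 255.255.255.224


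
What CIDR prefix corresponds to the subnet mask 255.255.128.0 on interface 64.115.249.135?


Binary: 11111111.11111111.10000000.00000000
Count leading 1s
Prefix: /17


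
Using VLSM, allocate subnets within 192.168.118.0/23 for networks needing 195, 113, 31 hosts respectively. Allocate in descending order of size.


195 hosts -> /24 (254 usable): 192.168.118.0/24
113 hosts -> /25 (126 usable): 192.168.119.0/25
31 hosts -> /26 (62 usable): 192.168.119.128/26
Allocation: 192.168.118.0/24 (195 hosts, 254 usable); 192.168.119.0/25 (113 hosts, 126 usable); 192.168.119.128/26 (31 hosts, 62 usable)


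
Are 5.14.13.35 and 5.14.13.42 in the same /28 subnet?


Mask: 255.255.255.240
5.14.13.35 AND mask = 5.14.13.32
5.14.13.42 AND mask = 5.14.13.32
Yes, same subnet (5.14.13.32)


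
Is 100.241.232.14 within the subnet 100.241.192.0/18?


Subnet network: 100.241.192.0
Test IP AND mask: 100.241.192.0
Yes, 100.241.232.14 is in 100.241.192.0/18
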